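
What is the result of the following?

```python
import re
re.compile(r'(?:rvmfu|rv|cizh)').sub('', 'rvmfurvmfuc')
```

Branches in `(...|...)` are attempted left-to-right; the first branch that allows the whole pattern to succeed is taken.
Matches: at [0:5] → 'rvmfu'; at [5:10] → 'rvmfu'.
Each match is replaced by ''.

'c'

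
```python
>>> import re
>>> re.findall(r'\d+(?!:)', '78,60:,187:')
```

`(?!…)`/`(?<!…)` only lets a position through if the neighbouring text does NOT match; no characters are consumed.
`findall` yields the raw match text (3 of them) because the pattern has no groups.

['78', '6', '18']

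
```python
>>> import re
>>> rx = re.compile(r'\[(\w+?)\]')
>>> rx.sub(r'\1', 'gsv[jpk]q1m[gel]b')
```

'gsvjpkq1mgelb'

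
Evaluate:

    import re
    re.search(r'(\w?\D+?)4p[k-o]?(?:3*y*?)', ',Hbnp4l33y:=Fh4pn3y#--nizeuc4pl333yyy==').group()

Pattern: optionally a word character, then one or more of a non-digit (lazy) (captured); then the literal '4p', then optionally a character in [k-o]; then zero or more of a literal '3', then zero or more of the literal 'y' (lazy) (non-capturing group).
Lazy quantifiers expand one character at a time until the remainder of the pattern can match.
Unlike `match`, `search` isn't anchored — it looks for the pattern anywhere in the string.
The match spans [8:18] → '3y:=Fh4pn3'.
Captured: group 1 = '3y:=Fh'.

'3y:=Fh4pn3'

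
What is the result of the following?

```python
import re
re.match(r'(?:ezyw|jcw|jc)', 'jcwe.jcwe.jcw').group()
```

'jcw'

`re.match` won't scan ahead — the pattern has to work from the very first character.
The match spans [0:3] → 'jcw'.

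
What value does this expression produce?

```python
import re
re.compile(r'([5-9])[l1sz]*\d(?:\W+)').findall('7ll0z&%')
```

`findall` collects group 1 from each match (0 total).
Nothing in the string satisfies the pattern, so the list is empty.

[]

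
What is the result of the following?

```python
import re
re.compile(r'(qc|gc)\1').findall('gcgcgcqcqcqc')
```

After group 1 captures some text, `\1` only succeeds where that same text appears again.
Matches: at [0:4] match 'gcgc', group 1 = 'gc'; at [6:10] match 'qcqc', group 1 = 'qc'.
With a single group, `findall` returns only what that group captured — 2 items.

['gc', 'qc']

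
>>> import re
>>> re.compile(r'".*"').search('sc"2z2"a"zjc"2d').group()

`re.search` tries every starting position until one works.
The match spans [2:13] → '"2z2"a"zjc"'.

'"2z2"a"zjc"'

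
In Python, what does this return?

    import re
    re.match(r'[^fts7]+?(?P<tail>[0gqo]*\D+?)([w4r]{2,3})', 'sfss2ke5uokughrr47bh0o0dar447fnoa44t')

None

With `match`, the pattern is implicitly anchored at the beginning.
Here the string doesn't start with a match, so the call returns None.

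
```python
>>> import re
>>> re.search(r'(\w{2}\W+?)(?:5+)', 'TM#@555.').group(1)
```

'TM#@'

The pattern matches exactly 2 of a word character, then one or more of a non-word character (lazy) (captured); then one or more of a literal '5' (non-capturing group).
Unlike `match`, `search` isn't anchored — it looks for the pattern anywhere in the string.
The match spans [0:7] → 'TM#@555'.
Captured: group 1 = 'TM#@'.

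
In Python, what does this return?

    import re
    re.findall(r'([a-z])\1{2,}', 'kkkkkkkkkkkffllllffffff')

['k', 'l', 'f']

`\1` is not a pattern — it's the concrete string captured by group 1, re-applied verbatim.
Because there's exactly one group, `findall` drops the full match and keeps group 1 from each hit.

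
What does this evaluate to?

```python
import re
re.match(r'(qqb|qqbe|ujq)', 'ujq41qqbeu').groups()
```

('ujq',)

The match spans [0:3] → 'ujq'.
Captured: group 1 = 'ujq'.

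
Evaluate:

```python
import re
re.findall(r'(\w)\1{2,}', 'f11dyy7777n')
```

The backreference `\1` re-matches whatever the first group consumed, character for character.
Matches: at [6:10] match '7777', group 1 = '7'.
With a single group, `findall` returns only what that group captured — 1 item.

['7']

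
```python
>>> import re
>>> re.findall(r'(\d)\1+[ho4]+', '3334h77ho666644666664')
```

A backreference is literal: `\1` must see the identical characters the first group matched.
Walking the string: at [0:5] match '3334h', group 1 = '3'; at [5:9] match '77ho', group 1 = '7'; at [9:15] match '666644', group 1 = '6'; at [15:21] match '666664', group 1 = '6'.
One capturing group, so `findall` returns just the captured substring from each match — 4 in all.

['3', '7', '6', '6']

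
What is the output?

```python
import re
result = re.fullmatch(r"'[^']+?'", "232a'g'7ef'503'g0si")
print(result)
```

`re.fullmatch` requires the pattern to consume the entire string.
Here the string isn't matched end-to-end, so the call returns None.

None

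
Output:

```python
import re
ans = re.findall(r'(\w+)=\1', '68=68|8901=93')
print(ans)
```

`\1` is not a pattern — it's the concrete string captured by group 1, re-applied verbatim.
One capturing group, so `findall` returns just the captured substring from the one match — 1 in all.

['68']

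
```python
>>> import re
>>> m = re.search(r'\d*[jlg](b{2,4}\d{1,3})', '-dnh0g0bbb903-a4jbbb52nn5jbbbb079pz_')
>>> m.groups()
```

('bbb52',)

The match spans [15:22] → '4jbbb52'.
Captured: group 1 = 'bbb52'.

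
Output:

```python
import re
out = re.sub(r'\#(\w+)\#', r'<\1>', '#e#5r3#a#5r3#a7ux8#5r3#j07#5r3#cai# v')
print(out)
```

<e>5r3<a>5r3<a7ux8>5r3<j07>5r3<cai> v

Matches: at [0:3] → '#e#'; at [6:9] → '#a#'; at [12:19] → '#a7ux8#'; at [22:27] → '#j07#'; at [30:35] → '#cai#'.
`\1` in the replacement pulls in group 1's text for each match.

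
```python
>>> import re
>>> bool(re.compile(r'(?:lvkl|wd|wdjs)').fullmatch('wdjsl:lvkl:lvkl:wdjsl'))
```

False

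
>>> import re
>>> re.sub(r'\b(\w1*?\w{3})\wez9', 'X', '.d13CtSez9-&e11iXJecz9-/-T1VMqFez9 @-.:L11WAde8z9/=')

This matches a word boundary (`\b`, zero-width); then a word character, then zero or more of a literal '1' (lazy), then exactly 3 of a word character (captured); then a word character, then the literal 'ez9'.
Matches: at [1:10] → 'd13CtSez9'; at [25:34] → 'T1VMqFez9'.
Each match is replaced by 'X'.

'.X-&e11iXJecz9-/-X @-.:L11WAde8z9/='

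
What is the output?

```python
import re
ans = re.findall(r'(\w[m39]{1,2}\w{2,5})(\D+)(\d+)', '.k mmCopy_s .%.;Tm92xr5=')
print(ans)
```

[('mmCopy_', 's .%.;Tm', '92')]

With 3 capturing groups, `findall` returns a 3-tuple per match.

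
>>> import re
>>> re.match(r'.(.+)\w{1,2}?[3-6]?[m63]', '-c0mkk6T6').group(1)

'c0mkk6'

This matches any character; then one or more of any character (captured); then 1 to 2 of a word character (lazy), then optionally a character in [3-6], then one of [m63].
With `match`, the pattern is implicitly anchored at the beginning.
The match spans [0:9] → '-c0mkk6T6'.
Captured: group 1 = 'c0mkk6'.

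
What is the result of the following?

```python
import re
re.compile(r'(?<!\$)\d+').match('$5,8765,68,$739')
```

None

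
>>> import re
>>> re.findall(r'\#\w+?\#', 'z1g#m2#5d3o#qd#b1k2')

Walking the string: at [3:7] → '#m2#'; at [11:15] → '#qd#'.
No capturing groups, so `findall` returns the 2 full match strings.

['#m2#', '#qd#']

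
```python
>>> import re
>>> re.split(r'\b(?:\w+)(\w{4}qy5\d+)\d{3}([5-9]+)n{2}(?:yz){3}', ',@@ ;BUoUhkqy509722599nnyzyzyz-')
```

The pattern matches a word boundary (`\b`, zero-width); then one or more of a word character (non-capturing group); then exactly 4 of a word character, then the literal 'qy5', then one or more of a digit (captured); then exactly 3 of a digit; then one or more of a character in [5-9] (captured); then exactly 2 of a literal 'n', then the literal 'yz' repeated 3 times.
Matches to split on: at [5:30] → 'BUoUhkqy509722599nnyzyzyz'.
With a capturing group present, the delimiter's captured portion is kept in the result list.

[',@@ ;', 'oUhkqy50972', '9', '-']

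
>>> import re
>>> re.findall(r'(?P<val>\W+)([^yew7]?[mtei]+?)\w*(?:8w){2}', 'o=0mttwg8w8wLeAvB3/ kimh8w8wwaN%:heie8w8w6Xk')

This matches one or more of a non-word character (captured as 'val'); then optionally any character except [yew7], then one or more of one of [mtei] (lazy) (captured); then zero or more of a word character, then the literal '8w' repeated 2 times.
Lazy quantifiers expand one character at a time until the remainder of the pattern can match.
Scanning left to right: at [1:12] match '=0mttwg8w8w', groups = ('=', '0m'); at [18:28] match '/ kimh8w8w', groups = ('/ ', 'ki'); at [31:41] match '%:heie8w8w', groups = ('%:', 'he').
2 groups means each result is a tuple of 2 captured strings — 3 here.

[('=', '0m'), ('/ ', 'ki'), ('%:', 'he')]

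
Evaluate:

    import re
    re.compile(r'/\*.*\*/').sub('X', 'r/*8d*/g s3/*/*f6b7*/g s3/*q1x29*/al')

'rXal'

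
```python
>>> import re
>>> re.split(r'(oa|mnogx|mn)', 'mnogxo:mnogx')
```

['', 'mnogx', 'o:', 'mnogx', '']

`|` is ordered: at each position the engine commits to the first alternative that works.
Matches to split on: at [0:5] → 'mnogx'; at [7:12] → 'mnogx'.
With a capturing group present, the delimiter's captured portion is kept in the result list.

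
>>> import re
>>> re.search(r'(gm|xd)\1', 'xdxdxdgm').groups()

The backreference `\1` re-matches whatever the first group consumed, character for character.
`re.search` tries every starting position until one works.
The match spans [0:4] → 'xdxd'.
Captured: group 1 = 'xd'.

('xd',)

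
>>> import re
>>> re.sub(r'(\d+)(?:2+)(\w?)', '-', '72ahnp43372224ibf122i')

'-hnp-ibf-'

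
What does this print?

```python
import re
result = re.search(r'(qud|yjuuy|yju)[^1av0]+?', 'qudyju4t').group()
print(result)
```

qudy

The match spans [0:4] → 'qudy'.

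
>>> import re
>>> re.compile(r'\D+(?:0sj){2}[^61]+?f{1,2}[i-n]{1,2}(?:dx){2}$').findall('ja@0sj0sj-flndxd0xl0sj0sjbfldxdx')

With no groups in the pattern, `findall` gives back each whole match — 1 here.

['ja@0sj0sj-flndxd0xl0sj0sjbfldxdx']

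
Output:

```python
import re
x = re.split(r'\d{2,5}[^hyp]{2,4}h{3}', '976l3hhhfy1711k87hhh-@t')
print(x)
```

Pattern: 2 to 5 of a digit; then 2 to 4 of any character except [hyp], then exactly 3 of a literal 'h'.
Matches to split on: at [0:8] → '976l3hhh'; at [10:20] → '1711k87hhh'.
Splitting on the pattern gives 3 pieces.

['', 'fy', '-@t']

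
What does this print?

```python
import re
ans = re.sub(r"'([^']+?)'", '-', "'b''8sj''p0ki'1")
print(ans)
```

Matches: at [0:3] → "'b'"; at [3:8] → "'8sj'"; at [8:14] → "'p0ki'".
Every occurrence is swapped for '-'.

---1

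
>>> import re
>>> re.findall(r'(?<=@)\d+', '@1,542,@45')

['1', '45']

The `(?=…)`/`(?<=…)` assertion just peeks at neighbouring text; it doesn't advance the match position.
No capturing groups, so `findall` returns the 2 full match strings.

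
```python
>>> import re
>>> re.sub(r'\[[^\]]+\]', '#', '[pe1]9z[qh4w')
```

'#9z[qh4w'

Matches: at [0:5] → '[pe1]'.
Each match is replaced by '#'.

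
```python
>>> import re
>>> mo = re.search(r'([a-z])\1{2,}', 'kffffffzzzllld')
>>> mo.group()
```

'ffffff'

A backreference is literal: `\1` must see the identical characters the first group matched.
`search` walks the string left to right and returns the first match it finds.
The match spans [1:7] → 'ffffff'.
Captured: group 1 = 'f'.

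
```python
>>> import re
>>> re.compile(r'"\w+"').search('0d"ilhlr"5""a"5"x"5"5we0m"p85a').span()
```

`re.search` scans for the first position where the pattern succeeds.
The match spans [2:9] → '"ilhlr"'.

(2, 9)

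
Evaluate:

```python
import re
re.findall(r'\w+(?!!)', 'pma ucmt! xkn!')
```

A negative assertion filters positions out without eating any characters.
Matches: at [0:3] → 'pma'; at [4:7] → 'ucm'; at [10:12] → 'xk'.
With no groups in the pattern, `findall` gives back each whole match — 3 here.

['pma', 'ucm', 'xk']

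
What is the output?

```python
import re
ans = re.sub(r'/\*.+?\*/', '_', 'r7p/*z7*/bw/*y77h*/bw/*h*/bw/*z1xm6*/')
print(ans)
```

r7p_bw_bw_bw_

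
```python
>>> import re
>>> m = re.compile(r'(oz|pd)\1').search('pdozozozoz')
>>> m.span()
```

(2, 6)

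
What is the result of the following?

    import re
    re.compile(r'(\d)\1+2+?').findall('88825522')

['8', '5']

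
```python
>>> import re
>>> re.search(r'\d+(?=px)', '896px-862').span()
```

(0, 3)

The positive lookaround only admits positions where the adjacent text matches; those characters stay outside the span.
`search` walks the string left to right and returns the first match it finds.
The match spans [0:3] → '896'.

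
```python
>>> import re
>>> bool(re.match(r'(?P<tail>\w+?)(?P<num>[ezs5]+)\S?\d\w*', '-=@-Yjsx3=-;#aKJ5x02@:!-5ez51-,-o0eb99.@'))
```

False

Pattern: one or more of a word character (lazy) (captured as 'tail'); then one or more of one of [ezs5] (captured as 'num'); then optionally a non-whitespace character, then a digit, then zero or more of a word character.
`re.match` only tries the pattern at the start of the string.
Here position 0 doesn't satisfy it, so the call returns None, and `bool(None)` is False.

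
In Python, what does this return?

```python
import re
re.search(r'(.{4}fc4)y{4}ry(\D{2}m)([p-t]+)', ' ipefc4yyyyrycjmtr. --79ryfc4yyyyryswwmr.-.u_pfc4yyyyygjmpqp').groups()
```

(' ipefc4', 'cjm', 'tr')

The pattern matches exactly 4 of any character, then the literal 'fc4' (captured); then exactly 4 of a literal 'y', then the literal 'ry'; then exactly 2 of a non-digit, then a literal 'm' (captured); then one or more of a character in [p-t] (captured).
`re.search` scans for the first position where the pattern succeeds.
The match spans [0:18] → ' ipefc4yyyyrycjmtr'.
Captured: group 1 = ' ipefc4', group 2 = 'cjm', group 3 = 'tr'.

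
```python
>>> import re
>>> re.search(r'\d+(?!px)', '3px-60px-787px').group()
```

'6'

Because the assertion is negative and zero-width, positions next to the forbidden text are skipped.
`re.search` scans for the first position where the pattern succeeds.
The match spans [4:5] → '6'.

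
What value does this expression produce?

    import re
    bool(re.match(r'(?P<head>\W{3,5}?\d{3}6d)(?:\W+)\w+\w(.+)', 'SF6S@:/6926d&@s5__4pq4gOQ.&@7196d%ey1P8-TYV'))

False

Pattern: 3 to 5 of a non-word character (lazy), then exactly 3 of a digit, then the literal '6d' (captured as 'head'); then one or more of a non-word character (non-capturing group); then one or more of a word character, then a word character; then one or more of any character (captured).
With `match`, the pattern is implicitly anchored at the beginning.
Here position 0 doesn't satisfy it, so the call returns None, and `bool(None)` is False.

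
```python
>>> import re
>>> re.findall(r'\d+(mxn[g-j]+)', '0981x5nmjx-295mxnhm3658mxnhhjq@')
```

['mxnh', 'mxnhhj']

This matches one or more of a digit; then the literal 'mxn', then one or more of a character in [g-j] (captured).
Scanning left to right: at [11:18] match '295mxnh', group 1 = 'mxnh'; at [19:29] match '3658mxnhhj', group 1 = 'mxnhhj'.
Because there's exactly one group, `findall` drops the full match and keeps group 1 from each hit.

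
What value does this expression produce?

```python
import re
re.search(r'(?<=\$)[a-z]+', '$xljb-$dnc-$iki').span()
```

Lookahead/lookbehind check context without consuming it, so the matched span excludes the asserted characters.
The match spans [1:5] → 'xljb'.

(1, 5)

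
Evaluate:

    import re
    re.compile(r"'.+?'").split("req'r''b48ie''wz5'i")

['req', '', '', 'i']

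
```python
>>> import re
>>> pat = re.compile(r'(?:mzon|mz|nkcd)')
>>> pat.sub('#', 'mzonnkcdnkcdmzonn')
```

'####n'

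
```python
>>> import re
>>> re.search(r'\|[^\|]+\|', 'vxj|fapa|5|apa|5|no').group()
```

'|fapa|'

`re.search` tries every starting position until one works.
The match spans [3:9] → '|fapa|'.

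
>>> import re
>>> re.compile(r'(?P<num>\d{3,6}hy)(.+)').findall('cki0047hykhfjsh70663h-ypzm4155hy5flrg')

[('0047hy', 'khfjsh70663h-ypzm4155hy5flrg')]

This matches 3 to 6 of a digit, then the literal 'hy' (captured as 'num'); then one or more of any character (captured).
Matches: at [3:37] match '0047hykhfjsh70663h-ypzm4155hy5flrg', groups = ('0047hy', 'khfjsh70663h-ypzm4155hy5flrg').
With 2 capturing groups, `findall` returns a 2-tuple per match.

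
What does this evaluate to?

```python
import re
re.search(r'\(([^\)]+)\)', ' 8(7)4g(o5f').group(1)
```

'7'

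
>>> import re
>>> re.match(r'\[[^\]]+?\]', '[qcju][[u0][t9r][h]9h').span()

(0, 6)

`match` is anchored at position 0; if the pattern doesn't fit there, it returns None.
The match spans [0:6] → '[qcju]'.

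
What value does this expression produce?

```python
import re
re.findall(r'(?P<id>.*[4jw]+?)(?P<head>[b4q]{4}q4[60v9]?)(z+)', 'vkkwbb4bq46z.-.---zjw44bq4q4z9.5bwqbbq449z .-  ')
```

The pattern matches zero or more of any character, then one or more of one of [4jw] (lazy) (captured as 'id'); then exactly 4 of one of [b4q], then the literal 'q4', then optionally one of [60v9] (captured as 'head'); then one or more of a literal 'z' (captured).
Scanning left to right: at [0:29] match 'vkkwbb4bq46z.-.---zjw44bq4q4z', groups = ('vkkwbb4bq46z.-.---zjw4', '4bq4q4', 'z').
3 groups means the one result is a tuple of 3 captured strings — 1 here.

[('vkkwbb4bq46z.-.---zjw4', '4bq4q4', 'z')]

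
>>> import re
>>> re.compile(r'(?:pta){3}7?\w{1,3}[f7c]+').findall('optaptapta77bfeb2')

['ptaptapta77bf']

This matches the literal 'pta' repeated 3 times, then optionally the literal '7', then 1 to 3 of a word character; then one or more of one of [f7c].
Scanning left to right: at [1:14] → 'ptaptapta77bf'.
`findall` yields the raw match text (1 of them) because the pattern has no groups.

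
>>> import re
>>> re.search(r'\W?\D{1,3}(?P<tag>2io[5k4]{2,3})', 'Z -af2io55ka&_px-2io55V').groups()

('2io55k',)

The match spans [1:11] → ' -af2io55k'.
Captured: group 1 = '2io55k'.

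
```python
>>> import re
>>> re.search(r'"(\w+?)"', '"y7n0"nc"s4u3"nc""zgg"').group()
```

'"y7n0"'

`search` walks the string left to right and returns the first match it finds.
The match spans [0:6] → '"y7n0"'.
Captured: group 1 = 'y7n0'.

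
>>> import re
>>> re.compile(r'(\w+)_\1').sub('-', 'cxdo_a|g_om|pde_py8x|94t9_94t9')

`\1` has to match the exact text group 1 already captured.
`sub` substitutes '-' at each match site.

'cxdo_a|g_om|pde_py8x|-'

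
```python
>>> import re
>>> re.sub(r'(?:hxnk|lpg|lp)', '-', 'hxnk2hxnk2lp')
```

`sub` substitutes '-' at each match site.

'-2-2-'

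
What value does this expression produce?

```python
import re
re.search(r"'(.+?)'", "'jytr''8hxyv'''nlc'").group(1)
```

The match spans [0:6] → "'jytr'".
Captured: group 1 = 'jytr'.

'jytr'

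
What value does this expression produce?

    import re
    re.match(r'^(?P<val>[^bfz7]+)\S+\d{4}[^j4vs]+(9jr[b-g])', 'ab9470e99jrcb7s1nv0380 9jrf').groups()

('a', '9jrf')

The pattern matches anchored at the start of the string; then one or more of any character except [bfz7] (captured as 'val'); then one or more of a non-whitespace character; then exactly 4 of a digit, then one or more of any character except [j4vs]; then the literal '9jr', then a character in [b-g] (captured).
`match` is anchored at position 0; if the pattern doesn't fit there, it returns None.
The match spans [0:27] → 'ab9470e99jrcb7s1nv0380 9jrf'.
Captured: group 1 = 'a', group 2 = '9jrf'.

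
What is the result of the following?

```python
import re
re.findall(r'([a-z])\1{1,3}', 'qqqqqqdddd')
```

`\1` is not a pattern — it's the concrete string captured by group 1, re-applied verbatim.
With a single group, `findall` returns only what that group captured — 3 items.

['q', 'q', 'd']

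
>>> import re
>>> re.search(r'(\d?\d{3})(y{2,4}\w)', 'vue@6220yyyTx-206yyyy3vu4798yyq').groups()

Pattern: optionally a digit, then exactly 3 of a digit (captured); then 2 to 4 of a literal 'y', then a word character (captured).
Unlike `match`, `search` isn't anchored — it looks for the pattern anywhere in the string.
The match spans [4:12] → '6220yyyT'.
Captured: group 1 = '6220', group 2 = 'yyyT'.

('6220', 'yyyT')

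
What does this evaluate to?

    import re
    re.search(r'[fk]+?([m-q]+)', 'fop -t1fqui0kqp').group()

This matches one or more of one of [fk] (lazy); then one or more of a character in [m-q] (captured).
The match spans [0:3] → 'fop'.

'fop'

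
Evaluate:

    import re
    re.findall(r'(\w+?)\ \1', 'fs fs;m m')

A backreference is literal: `\1` must see the identical characters the first group matched.
Matches: at [0:5] match 'fs fs', group 1 = 'fs'; at [6:9] match 'm m', group 1 = 'm'.
Because there's exactly one group, `findall` drops the full match and keeps group 1 from each hit.

['fs', 'm']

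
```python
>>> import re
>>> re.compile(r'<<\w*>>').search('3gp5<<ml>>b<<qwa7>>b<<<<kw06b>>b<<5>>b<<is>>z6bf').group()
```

The match spans [4:10] → '<<ml>>'.

'<<ml>>'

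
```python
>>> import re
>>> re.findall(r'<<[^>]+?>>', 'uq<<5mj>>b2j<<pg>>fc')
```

Since nothing is captured, `findall` lists the 2 matched substrings directly.

['<<5mj>>', '<<pg>>']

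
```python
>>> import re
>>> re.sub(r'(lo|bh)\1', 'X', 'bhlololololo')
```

'bhXXlo'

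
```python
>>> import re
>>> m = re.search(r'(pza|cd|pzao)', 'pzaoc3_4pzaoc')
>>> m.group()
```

Branches in `(...|...)` are attempted left-to-right; the first branch that allows the whole pattern to succeed is taken.
The match spans [0:3] → 'pza'.

'pza'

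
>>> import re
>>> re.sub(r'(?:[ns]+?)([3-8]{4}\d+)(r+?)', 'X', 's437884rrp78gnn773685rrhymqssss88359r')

'Xrp78gXrhymqX'

The pattern matches one or more of one of [ns] (lazy) (non-capturing group); then exactly 4 of a character in [3-8], then one or more of a digit (captured); then one or more of a literal 'r' (lazy) (captured).
A non-greedy quantifier consumes as few characters as it can — just enough that the remainder of the pattern still matches from where it stops; whatever follows it matches normally.
Matches: at [0:8] → 's437884r'; at [13:22] → 'nn773685r'; at [27:37] → 'ssss88359r'.
Each match is replaced by 'X'.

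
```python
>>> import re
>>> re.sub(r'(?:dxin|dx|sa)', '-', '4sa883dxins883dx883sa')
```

'4-883-s883-883-'

Alternation tries branches left to right and keeps the first one that lets the overall match succeed at that position.
Matches: at [1:3] → 'sa'; at [6:10] → 'dxin'; at [14:16] → 'dx'; at [19:21] → 'sa'.
`sub` substitutes '-' at each match site.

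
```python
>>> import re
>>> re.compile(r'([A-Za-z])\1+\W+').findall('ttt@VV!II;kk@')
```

['t', 'V', 'I', 'k']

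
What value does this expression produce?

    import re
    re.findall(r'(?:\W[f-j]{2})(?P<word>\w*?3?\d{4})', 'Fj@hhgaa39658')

['gaa39658']

The pattern matches a non-word character, then exactly 2 of a character in [f-j] (non-capturing group); then zero or more of a word character (lazy), then optionally a literal '3', then exactly 4 of a digit (captured as 'word').
Matches: at [2:13] match '@hhgaa39658', group 1 = 'gaa39658'.
With a single group, `findall` returns only what that group captured — 1 item.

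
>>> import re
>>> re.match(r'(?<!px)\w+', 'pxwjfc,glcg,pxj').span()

(0, 6)

`re.match` only tries the pattern at the start of the string.
The match spans [0:6] → 'pxwjfc'.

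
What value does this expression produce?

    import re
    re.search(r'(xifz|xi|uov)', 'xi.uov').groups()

('xi',)

The match spans [0:2] → 'xi'.
Captured: group 1 = 'xi'.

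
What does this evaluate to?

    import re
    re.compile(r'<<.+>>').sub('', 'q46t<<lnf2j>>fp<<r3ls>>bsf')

'q46tbsf'

`sub` substitutes '' at each match site.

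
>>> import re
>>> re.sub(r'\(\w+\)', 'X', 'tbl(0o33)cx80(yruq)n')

Every occurrence is swapped for 'X'.

'tblXcx80Xn'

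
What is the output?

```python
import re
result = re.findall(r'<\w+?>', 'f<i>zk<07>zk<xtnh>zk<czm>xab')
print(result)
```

Walking the string: at [1:4] → '<i>'; at [6:10] → '<07>'; at [12:18] → '<xtnh>'; at [20:25] → '<czm>'.
With no groups in the pattern, `findall` gives back each whole match — 4 here.

['<i>', '<07>', '<xtnh>', '<czm>']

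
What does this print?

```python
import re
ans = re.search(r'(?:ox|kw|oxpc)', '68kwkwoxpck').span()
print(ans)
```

`re.search` scans for the first position where the pattern succeeds.
The match spans [2:4] → 'kw'.

(2, 4)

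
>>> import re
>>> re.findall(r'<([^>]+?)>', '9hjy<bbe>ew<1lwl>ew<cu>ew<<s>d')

['bbe', '1lwl', 'cu', '<s']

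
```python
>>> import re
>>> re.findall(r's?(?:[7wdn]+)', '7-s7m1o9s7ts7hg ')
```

Pattern: optionally a literal 's'; then one or more of one of [7wdn] (non-capturing group).
Matches: at [0:1] → '7'; at [2:4] → 's7'; at [8:10] → 's7'; at [11:13] → 's7'.
With no groups in the pattern, `findall` gives back each whole match — 4 here.

['7', 's7', 's7', 's7']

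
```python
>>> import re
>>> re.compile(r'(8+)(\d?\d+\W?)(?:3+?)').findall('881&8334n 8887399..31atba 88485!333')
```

`findall` packs the 2 group values into a tuple for every match.

[('8', '3'), ('888', '7'), ('88', '485!')]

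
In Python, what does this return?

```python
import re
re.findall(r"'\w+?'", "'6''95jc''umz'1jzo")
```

["'6'", "'95jc'", "'umz'"]

No capturing groups, so `findall` returns the 3 full match strings.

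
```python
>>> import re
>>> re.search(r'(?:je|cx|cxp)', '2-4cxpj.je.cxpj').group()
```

'cx'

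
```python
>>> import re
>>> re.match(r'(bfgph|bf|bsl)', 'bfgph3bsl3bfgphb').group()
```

With `match`, the pattern is implicitly anchored at the beginning.
The match spans [0:5] → 'bfgph'.

'bfgph'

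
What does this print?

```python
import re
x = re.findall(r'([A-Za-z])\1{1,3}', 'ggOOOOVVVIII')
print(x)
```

['g', 'O', 'V', 'I']

After group 1 captures some text, `\1` only succeeds where that same text appears again.
Matches: at [0:2] match 'gg', group 1 = 'g'; at [2:6] match 'OOOO', group 1 = 'O'; at [6:9] match 'VVV', group 1 = 'V'; at [9:12] match 'III', group 1 = 'I'.
`findall` collects group 1 from each match (4 total).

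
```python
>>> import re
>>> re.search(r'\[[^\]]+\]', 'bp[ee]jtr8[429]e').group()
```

`search` walks the string left to right and returns the first match it finds.
The match spans [2:6] → '[ee]'.

'[ee]'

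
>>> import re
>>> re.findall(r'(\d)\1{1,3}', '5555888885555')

['5', '8', '5']

The backreference `\1` re-matches whatever the first group consumed, character for character.
Matches: at [0:4] match '5555', group 1 = '5'; at [4:8] match '8888', group 1 = '8'; at [9:13] match '5555', group 1 = '5'.
Because there's exactly one group, `findall` drops the full match and keeps group 1 from each hit.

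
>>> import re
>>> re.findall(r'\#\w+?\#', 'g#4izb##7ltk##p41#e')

Matches: at [1:7] → '#4izb#'; at [7:13] → '#7ltk#'; at [13:18] → '#p41#'.
With no groups in the pattern, `findall` gives back each whole match — 3 here.

['#4izb#', '#7ltk#', '#p41#']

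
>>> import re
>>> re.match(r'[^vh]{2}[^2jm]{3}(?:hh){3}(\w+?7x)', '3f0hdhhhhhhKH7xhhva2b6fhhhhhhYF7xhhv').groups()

('KH7x',)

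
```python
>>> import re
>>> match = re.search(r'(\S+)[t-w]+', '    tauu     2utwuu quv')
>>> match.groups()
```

('tau',)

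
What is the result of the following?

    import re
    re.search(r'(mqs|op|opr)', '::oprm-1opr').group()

Alternation isn't longest-match — the leftmost alternative that fits at this position is chosen.
`search` walks the string left to right and returns the first match it finds.
The match spans [2:4] → 'op'.
Captured: group 1 = 'op'.

'op'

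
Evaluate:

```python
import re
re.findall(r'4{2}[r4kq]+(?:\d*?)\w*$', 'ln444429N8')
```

The pattern matches exactly 2 of the literal '4', then one or more of one of [r4kq]; then zero or more of a digit (lazy) (non-capturing group); then zero or more of a word character; then anchored at the end.
Scanning left to right: at [2:10] → '444429N8'.
With no groups in the pattern, `findall` gives back each whole match — 1 here.

['444429N8']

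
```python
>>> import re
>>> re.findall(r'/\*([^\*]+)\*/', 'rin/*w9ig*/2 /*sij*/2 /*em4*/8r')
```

Scanning left to right: at [3:11] match '/*w9ig*/', group 1 = 'w9ig'; at [13:20] match '/*sij*/', group 1 = 'sij'; at [22:29] match '/*em4*/', group 1 = 'em4'.
One capturing group, so `findall` returns just the captured substring from each match — 3 in all.

['w9ig', 'sij', 'em4']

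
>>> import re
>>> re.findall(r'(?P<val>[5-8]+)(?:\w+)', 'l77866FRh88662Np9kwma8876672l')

The pattern matches one or more of a character in [5-8] (captured as 'val'); then one or more of a word character (non-capturing group).
Walking the string: at [1:29] match '77866FRh88662Np9kwma8876672l', group 1 = '77866'.
Because there's exactly one group, `findall` drops the full match and keeps group 1 from the one hit.

['77866']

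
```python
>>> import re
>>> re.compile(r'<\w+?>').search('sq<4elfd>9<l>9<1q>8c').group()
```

'<4elfd>'

The match spans [2:9] → '<4elfd>'.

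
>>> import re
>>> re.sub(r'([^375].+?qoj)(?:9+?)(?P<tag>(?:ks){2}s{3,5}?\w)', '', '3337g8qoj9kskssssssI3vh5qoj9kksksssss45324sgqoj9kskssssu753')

'3337753'

The pattern matches any character except [375], then one or more of any character (lazy), then the literal 'qoj' (captured); then one or more of a literal '9' (lazy) (non-capturing group); then the literal 'ks' repeated 2 times, then 3 to 5 of a literal 's' (lazy), then a word character (captured as 'tag').
Matches: at [4:18] → 'g8qoj9ksksssss'; at [18:56] → 'sI3vh5qoj9kksksssss45324sgqoj9kskssssu'.
Every occurrence is swapped for ''.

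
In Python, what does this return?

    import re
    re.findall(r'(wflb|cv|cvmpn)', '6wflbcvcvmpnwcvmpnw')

['wflb', 'cv', 'cv', 'cv']

`|` is ordered: at each position the engine commits to the first alternative that works.
With a single group, `findall` returns only what that group captured — 4 items.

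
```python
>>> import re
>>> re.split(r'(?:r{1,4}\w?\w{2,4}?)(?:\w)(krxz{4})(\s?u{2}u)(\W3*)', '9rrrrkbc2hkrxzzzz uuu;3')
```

The pattern matches 1 to 4 of the literal 'r', then optionally a word character, then 2 to 4 of a word character (lazy) (non-capturing group); then a word character (non-capturing group); then the literal 'krx', then exactly 4 of a literal 'z' (captured); then optionally whitespace, then exactly 2 of the literal 'u', then a literal 'u' (captured); then a non-word character, then zero or more of a literal '3' (captured).
Matches to split on: at [1:23] → 'rrrrkbc2hkrxzzzz uuu;3'.
Because the pattern has a capturing group, `split` also inserts each captured text between the pieces.

['9', 'krxzzzz', ' uuu', ';3', '']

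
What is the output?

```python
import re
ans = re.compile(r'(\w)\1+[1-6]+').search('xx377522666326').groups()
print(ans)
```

The match spans [0:3] → 'xx3'.
Captured: group 1 = 'x'.

('x',)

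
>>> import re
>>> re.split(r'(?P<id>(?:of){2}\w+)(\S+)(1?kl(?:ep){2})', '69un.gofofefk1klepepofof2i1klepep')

The pattern matches the literal 'of' repeated 2 times, then one or more of a word character (captured as 'id'); then one or more of a non-whitespace character (captured); then optionally the literal '1', then the literal 'kl', then the literal 'ep' repeated 2 times (captured).
Matches to split on: at [6:33] → 'ofofefk1klepepofof2i1klepep'.
`re.split` interleaves the captured-group text with the surrounding fragments.

['69un.g', 'ofofefk1klepepofof2i', '1', 'klepep', '']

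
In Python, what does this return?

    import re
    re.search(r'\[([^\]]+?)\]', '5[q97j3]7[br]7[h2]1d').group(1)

'q97j3'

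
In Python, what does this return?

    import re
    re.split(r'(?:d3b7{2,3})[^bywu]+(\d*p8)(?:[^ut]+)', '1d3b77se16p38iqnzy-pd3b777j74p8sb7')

['1d3b77se16p38iqnzy-p', 'p8', '']

The pattern matches the literal 'd3b', then 2 to 3 of a literal '7' (non-capturing group); then one or more of any character except [bywu]; then zero or more of a digit, then the literal 'p8' (captured); then one or more of any character except [ut] (non-capturing group).
The group in the pattern means `split` returns the separators' captures alongside the pieces.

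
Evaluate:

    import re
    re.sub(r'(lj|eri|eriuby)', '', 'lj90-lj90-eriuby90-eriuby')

Alternation tries branches left to right and keeps the first one that lets the overall match succeed at that position.
Matches: at [0:2] → 'lj'; at [5:7] → 'lj'; at [10:13] → 'eri'; at [19:22] → 'eri'.
`sub` substitutes '' at each match site.

'90-90-uby90-uby'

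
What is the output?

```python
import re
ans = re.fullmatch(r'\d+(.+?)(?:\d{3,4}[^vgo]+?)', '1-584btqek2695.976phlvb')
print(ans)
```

None

Pattern: one or more of a digit; then one or more of any character (lazy) (captured); then 3 to 4 of a digit, then one or more of any character except [vgo] (lazy) (non-capturing group).
`re.fullmatch` requires the pattern to consume the entire string.
Here the string isn't matched end-to-end, so the call returns None.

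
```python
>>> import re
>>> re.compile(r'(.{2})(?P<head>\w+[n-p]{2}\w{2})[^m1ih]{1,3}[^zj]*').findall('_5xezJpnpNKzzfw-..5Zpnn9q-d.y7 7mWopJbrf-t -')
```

[('_5', 'xezJpnpNK')]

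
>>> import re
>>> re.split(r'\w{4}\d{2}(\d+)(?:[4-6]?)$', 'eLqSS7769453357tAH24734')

['eLqSS776945335', '734', '']

The pattern matches exactly 4 of a word character, then exactly 2 of a digit; then one or more of a digit (captured); then optionally a character in [4-6] (non-capturing group); then anchored at the end.
`re.split` interleaves the captured-group text with the surrounding fragments.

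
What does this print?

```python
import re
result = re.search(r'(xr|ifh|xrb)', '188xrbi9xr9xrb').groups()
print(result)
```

('xr',)

Branches in `(...|...)` are attempted left-to-right; the first branch that allows the whole pattern to succeed is taken.
`re.search` tries every starting position until one works.
The match spans [3:5] → 'xr'.
Captured: group 1 = 'xr'.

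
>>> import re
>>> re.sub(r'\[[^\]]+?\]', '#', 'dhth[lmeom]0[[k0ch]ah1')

Every occurrence is swapped for '#'.

'dhth#0#ah1'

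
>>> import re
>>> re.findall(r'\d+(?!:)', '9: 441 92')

`(?!…)`/`(?<!…)` only lets a position through if the neighbouring text does NOT match; no characters are consumed.
No capturing groups, so `findall` returns the 2 full match strings.

['441', '92']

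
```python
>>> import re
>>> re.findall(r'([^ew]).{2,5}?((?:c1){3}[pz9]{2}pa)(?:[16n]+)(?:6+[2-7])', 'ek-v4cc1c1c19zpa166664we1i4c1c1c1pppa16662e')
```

This matches any character except [ew] (captured); then 2 to 5 of any character (lazy); then the literal 'c1' repeated 3 times, then exactly 2 of one of [pz9], then the literal 'pa' (captured); then one or more of one of [16n] (non-capturing group); then one or more of a literal '6', then a character in [2-7] (non-capturing group).
Walking the string: at [1:22] match 'k-v4cc1c1c19zpa166664', groups = ('k', 'c1c1c19zpa'); at [24:42] match '1i4c1c1c1pppa16662', groups = ('1', 'c1c1c1pppa').
2 groups means each result is a tuple of 2 captured strings — 2 here.

[('k', 'c1c1c19zpa'), ('1', 'c1c1c1pppa')]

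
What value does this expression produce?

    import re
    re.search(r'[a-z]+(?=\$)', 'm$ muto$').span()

(0, 1)

Lookahead/lookbehind check context without consuming it, so the matched span excludes the asserted characters.
Unlike `match`, `search` isn't anchored — it looks for the pattern anywhere in the string.
The match spans [0:1] → 'm'.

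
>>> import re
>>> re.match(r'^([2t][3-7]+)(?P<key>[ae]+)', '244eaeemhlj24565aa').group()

'244eaee'

`re.match` won't scan ahead — the pattern has to work from the very first character.
The match spans [0:7] → '244eaee'.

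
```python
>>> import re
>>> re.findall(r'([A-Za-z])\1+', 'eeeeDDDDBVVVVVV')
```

After group 1 captures some text, `\1` only succeeds where that same text appears again.
Walking the string: at [0:4] match 'eeee', group 1 = 'e'; at [4:8] match 'DDDD', group 1 = 'D'; at [9:15] match 'VVVVVV', group 1 = 'V'.
Because there's exactly one group, `findall` drops the full match and keeps group 1 from each hit.

['e', 'D', 'V']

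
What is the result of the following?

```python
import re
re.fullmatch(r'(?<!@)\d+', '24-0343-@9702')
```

`re.fullmatch` requires the pattern to consume the entire string.
Here the pattern can't cover the whole string, so the call returns None.

None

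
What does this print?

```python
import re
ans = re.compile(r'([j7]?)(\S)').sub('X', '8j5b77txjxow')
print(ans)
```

XXXXXXXXX

This matches optionally one of [j7] (captured); then a non-whitespace character (captured).
Matches: at [0:1] → '8'; at [1:3] → 'j5'; at [3:4] → 'b'; at [4:6] → '77'; at [6:7] → 't'; ….
Every occurrence is swapped for 'X'.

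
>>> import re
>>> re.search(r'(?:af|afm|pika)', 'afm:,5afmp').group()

'af'

Alternation isn't longest-match — the leftmost alternative that fits at this position is chosen.
`search` walks the string left to right and returns the first match it finds.
The match spans [0:2] → 'af'.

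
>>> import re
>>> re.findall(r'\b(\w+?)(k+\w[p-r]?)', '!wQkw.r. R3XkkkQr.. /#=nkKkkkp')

[('wQ', 'kw'), ('R3X', 'kkkQr'), ('n', 'kK')]

This matches a word boundary (`\b`, zero-width); then one or more of a word character (lazy) (captured); then one or more of the literal 'k', then a word character, then optionally a character in [p-r] (captured).
Matches: at [1:5] match 'wQkw', groups = ('wQ', 'kw'); at [9:17] match 'R3XkkkQr', groups = ('R3X', 'kkkQr'); at [23:26] match 'nkK', groups = ('n', 'kK').
Multiple groups make `findall` return tuples — one 2-tuple for each match.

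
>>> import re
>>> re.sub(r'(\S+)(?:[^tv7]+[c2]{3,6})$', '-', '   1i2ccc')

The pattern matches one or more of a non-whitespace character (captured); then one or more of any character except [tv7], then 3 to 6 of one of [c2] (non-capturing group); then anchored at the end.
Matches: at [3:9] → '1i2ccc'.
`sub` substitutes '-' at each match site.

'   -'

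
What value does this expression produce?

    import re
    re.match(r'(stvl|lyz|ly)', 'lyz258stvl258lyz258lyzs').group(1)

'lyz'

The match spans [0:3] → 'lyz'.
Captured: group 1 = 'lyz'.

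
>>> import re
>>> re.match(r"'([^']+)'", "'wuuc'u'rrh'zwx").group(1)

The match spans [0:6] → "'wuuc'".
Captured: group 1 = 'wuuc'.

'wuuc'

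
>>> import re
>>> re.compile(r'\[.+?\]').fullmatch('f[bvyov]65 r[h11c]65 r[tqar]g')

None

`fullmatch` succeeds only if the pattern covers the string from start to end.
Here the string isn't matched end-to-end, so the call returns None.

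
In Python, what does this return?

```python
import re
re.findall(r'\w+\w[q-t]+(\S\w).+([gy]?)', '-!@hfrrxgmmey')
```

[('xg', '')]

The pattern matches one or more of a word character, then a word character; then one or more of a character in [q-t]; then a non-whitespace character, then a word character (captured); then one or more of any character; then optionally one of [gy] (captured).
Walking the string: at [3:13] match 'hfrrxgmmey', groups = ('xg', '').
With 2 capturing groups, `findall` returns a 2-tuple per match.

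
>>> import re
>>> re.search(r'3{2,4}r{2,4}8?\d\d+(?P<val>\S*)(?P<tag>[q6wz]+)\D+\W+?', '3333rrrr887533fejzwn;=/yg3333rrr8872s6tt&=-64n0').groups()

('fejzwn;=/yg3333rrr8872s', '6')

The match spans [0:43] → '3333rrrr887533fejzwn;=/yg3333rrr8872s6tt&=-'.
Captured: group 1 = 'fejzwn;=/yg3333rrr8872s', group 2 = '6'.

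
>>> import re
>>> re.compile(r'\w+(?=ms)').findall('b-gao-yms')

['y']

The positive lookaround only admits positions where the adjacent text matches; those characters stay outside the span.
Scanning left to right: at [6:7] → 'y'.
No capturing groups, so `findall` returns the 1 full match string.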